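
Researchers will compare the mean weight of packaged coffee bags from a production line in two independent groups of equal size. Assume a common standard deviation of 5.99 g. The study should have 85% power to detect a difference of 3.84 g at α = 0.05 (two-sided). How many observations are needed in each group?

For two equal groups, n per group = 2·((z_{α/2} + z_β)·σ/δ)².
z_{α/2} = 1.960; z_β = 1.036 (power 85%).
n = 2 × (2.996 × 5.99 / 3.84)² = 2 × 21.84 = 43.68
Round up: n = 44 per group.

44 per group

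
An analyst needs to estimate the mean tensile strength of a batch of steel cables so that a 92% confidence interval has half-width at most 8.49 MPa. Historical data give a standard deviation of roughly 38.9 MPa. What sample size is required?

65

For a mean, the margin of error is E = z·σ/√n, so n = (zσ/E)².
At 92% confidence, z = 1.751.
n = (1.751 × 38.9 / 8.49)² = 64.37
Round up: n = 65.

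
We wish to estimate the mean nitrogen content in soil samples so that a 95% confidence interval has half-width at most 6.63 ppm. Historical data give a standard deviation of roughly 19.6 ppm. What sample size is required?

For a mean, the margin of error is E = z·σ/√n, so n = (zσ/E)².
At 95% confidence, z = 1.960.
n = (1.960 × 19.6 / 6.63)² = 33.57
Round up: n = 34.

34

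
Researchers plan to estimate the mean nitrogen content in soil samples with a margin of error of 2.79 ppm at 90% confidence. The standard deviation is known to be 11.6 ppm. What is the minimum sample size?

For a mean, the margin of error is E = z·σ/√n, so n = (zσ/E)².
At 90% confidence, z = 1.645.
n = (1.645 × 11.6 / 2.79)² = 46.78
Round up: n = 47.

n = 47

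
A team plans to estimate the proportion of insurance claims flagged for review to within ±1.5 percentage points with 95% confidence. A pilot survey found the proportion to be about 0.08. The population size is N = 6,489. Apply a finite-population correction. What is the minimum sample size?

For a proportion with margin E = 0.015 at 95% confidence, z = 1.960.
n = p̂(1−p̂)(z/E)² = 0.08 × 0.92 × (1.960/0.015)² = 1256.63 — call this n₀.
Finite-population correction with N = 6,489: n = n₀ / (1 + (n₀−1)/N) = 1256.63 / 1.194 = 1052.45
Round up: n = 1053.

1053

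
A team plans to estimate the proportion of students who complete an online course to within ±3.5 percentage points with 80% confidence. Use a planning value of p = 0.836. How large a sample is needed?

n = 184

For a proportion with margin E = 0.035 at 80% confidence, z = 1.282.
n = p̂(1−p̂)(z/E)² = 0.836 × 0.164 × (1.282/0.035)² = 183.95
Round up: n = 184.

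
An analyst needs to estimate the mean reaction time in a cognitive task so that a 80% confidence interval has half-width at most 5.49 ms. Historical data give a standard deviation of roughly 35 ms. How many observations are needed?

For a mean, the margin of error is E = z·σ/√n, so n = (zσ/E)².
At 80% confidence, z = 1.282.
n = (1.282 × 35 / 5.49)² = 66.80
Round up: n = 67.

n = 67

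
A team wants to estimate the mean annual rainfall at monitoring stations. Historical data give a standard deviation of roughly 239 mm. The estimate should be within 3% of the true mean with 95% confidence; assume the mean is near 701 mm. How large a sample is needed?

For a mean, the margin of error is E = z·σ/√n, so n = (zσ/E)².
At 95% confidence, z = 1.960.
E = 3% of 701 = 21.03 mm.
n = (1.960 × 239 / 21.03)² = 496.17
Round up: n = 497.

n = 497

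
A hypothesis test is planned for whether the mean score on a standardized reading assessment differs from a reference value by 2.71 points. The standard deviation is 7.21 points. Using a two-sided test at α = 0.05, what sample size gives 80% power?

56

For a one-sample z-test, n = ((z_{α/2} + z_β)·σ/δ)².
z_{α/2} = 1.960 (two-sided α = 0.05); z_β = 0.842 (power 80% → β = 0.2).
n = (2.802 × 7.21 / 2.71)² = 55.57
Round up: n = 56.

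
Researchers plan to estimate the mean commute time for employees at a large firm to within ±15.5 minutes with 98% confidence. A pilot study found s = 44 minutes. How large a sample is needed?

For a mean, the margin of error is E = z·σ/√n, so n = (zσ/E)².
At 98% confidence, z = 2.326.
n = (2.326 × 44 / 15.5)² = 43.60
Round up: n = 44.

n = 44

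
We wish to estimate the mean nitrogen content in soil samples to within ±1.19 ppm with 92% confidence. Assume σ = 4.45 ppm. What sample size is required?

For a mean, the margin of error is E = z·σ/√n, so n = (zσ/E)².
At 92% confidence, z = 1.751.
n = (1.751 × 4.45 / 1.19)² = 42.87
Round up: n = 43.

n = 43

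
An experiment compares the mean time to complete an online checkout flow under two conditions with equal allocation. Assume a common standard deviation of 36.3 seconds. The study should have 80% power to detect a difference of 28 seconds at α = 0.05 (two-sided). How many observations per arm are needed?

27 per group

For two equal groups, n per group = 2·((z_{α/2} + z_β)·σ/δ)².
z_{α/2} = 1.960; z_β = 0.842 (power 80%).
n = 2 × (2.802 × 36.3 / 28)² = 2 × 13.20 = 26.40
Round up: n = 27 per group.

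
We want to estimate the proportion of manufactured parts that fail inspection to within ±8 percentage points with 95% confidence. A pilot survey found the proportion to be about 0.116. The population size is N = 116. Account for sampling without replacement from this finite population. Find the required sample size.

For a proportion with margin E = 0.08 at 95% confidence, z = 1.960.
n = p̂(1−p̂)(z/E)² = 0.116 × 0.884 × (1.960/0.08)² = 61.55 — call this n₀.
Finite-population correction with N = 116: n = n₀ / (1 + (n₀−1)/N) = 61.55 / 1.522 = 40.44
Round up: n = 41.

41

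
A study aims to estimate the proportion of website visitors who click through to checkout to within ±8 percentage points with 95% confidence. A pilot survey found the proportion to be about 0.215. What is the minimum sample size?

n = 102

For a proportion with margin E = 0.08 at 95% confidence, z = 1.960.
n = p̂(1−p̂)(z/E)² = 0.215 × 0.785 × (1.960/0.08)² = 101.31
Round up: n = 102.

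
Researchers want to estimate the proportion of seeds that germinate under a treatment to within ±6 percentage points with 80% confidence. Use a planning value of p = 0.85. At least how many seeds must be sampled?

For a proportion with margin E = 0.06 at 80% confidence, z = 1.282.
n = p̂(1−p̂)(z/E)² = 0.85 × 0.15 × (1.282/0.06)² = 58.21
Round up: n = 59.

59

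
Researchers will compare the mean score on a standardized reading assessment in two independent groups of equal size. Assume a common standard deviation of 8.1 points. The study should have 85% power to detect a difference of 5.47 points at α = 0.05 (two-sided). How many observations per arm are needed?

40 per group

For two equal groups, n per group = 2·((z_{α/2} + z_β)·σ/δ)².
z_{α/2} = 1.960; z_β = 1.036 (power 85%).
n = 2 × (2.996 × 8.1 / 5.47)² = 2 × 19.68 = 39.36
Round up: n = 40 per group.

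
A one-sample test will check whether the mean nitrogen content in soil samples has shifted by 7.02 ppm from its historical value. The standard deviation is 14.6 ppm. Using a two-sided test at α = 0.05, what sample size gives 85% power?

39

For a one-sample z-test, n = ((z_{α/2} + z_β)·σ/δ)².
z_{α/2} = 1.960 (two-sided α = 0.05); z_β = 1.036 (power 85% → β = 0.15).
n = (2.996 × 14.6 / 7.02)² = 38.83
Round up: n = 39.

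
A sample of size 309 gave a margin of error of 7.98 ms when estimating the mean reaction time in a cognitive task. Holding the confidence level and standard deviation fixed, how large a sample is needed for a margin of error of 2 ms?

4920

Margin of error scales as 1/√n, so n₂ = n₁·(E₁/E₂)².
n₂ = 309 × (7.98/2)² = 309 × 15.92 = 4919.28
Round up: n₂ = 4920.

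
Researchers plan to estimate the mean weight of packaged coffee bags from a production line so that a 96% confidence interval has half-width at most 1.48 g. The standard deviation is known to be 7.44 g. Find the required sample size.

107

For a mean, the margin of error is E = z·σ/√n, so n = (zσ/E)².
At 96% confidence, z = 2.054.
n = (2.054 × 7.44 / 1.48)² = 106.62
Round up: n = 107.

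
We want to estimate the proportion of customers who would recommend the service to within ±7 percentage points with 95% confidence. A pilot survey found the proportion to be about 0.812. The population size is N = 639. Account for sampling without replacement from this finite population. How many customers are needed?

101

For a proportion with margin E = 0.07 at 95% confidence, z = 1.960.
n = p̂(1−p̂)(z/E)² = 0.812 × 0.188 × (1.960/0.07)² = 119.68 — call this n₀.
Finite-population correction with N = 639: n = n₀ / (1 + (n₀−1)/N) = 119.68 / 1.186 = 100.91
Round up: n = 101.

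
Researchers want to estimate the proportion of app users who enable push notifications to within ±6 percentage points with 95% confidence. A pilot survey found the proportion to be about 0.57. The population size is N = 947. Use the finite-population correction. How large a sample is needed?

For a proportion with margin E = 0.06 at 95% confidence, z = 1.960.
n = p̂(1−p̂)(z/E)² = 0.57 × 0.43 × (1.960/0.06)² = 261.55 — call this n₀.
Finite-population correction with N = 947: n = n₀ / (1 + (n₀−1)/N) = 261.55 / 1.275 = 205.14
Round up: n = 206.

206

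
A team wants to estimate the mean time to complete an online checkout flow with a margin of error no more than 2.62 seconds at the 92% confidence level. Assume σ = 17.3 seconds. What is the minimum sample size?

For a mean, the margin of error is E = z·σ/√n, so n = (zσ/E)².
At 92% confidence, z = 1.751.
n = (1.751 × 17.3 / 2.62)² = 133.68
Round up: n = 134.

134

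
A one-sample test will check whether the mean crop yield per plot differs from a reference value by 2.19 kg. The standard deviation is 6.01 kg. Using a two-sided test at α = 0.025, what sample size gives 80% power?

72

For a one-sample z-test, n = ((z_{α/2} + z_β)·σ/δ)².
z_{α/2} = 2.241 (two-sided α = 0.025); z_β = 0.842 (power 80% → β = 0.2).
n = (3.083 × 6.01 / 2.19)² = 71.58
Round up: n = 72.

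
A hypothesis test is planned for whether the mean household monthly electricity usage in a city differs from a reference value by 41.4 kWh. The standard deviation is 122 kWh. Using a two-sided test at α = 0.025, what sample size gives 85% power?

n = 94

For a one-sample z-test, n = ((z_{α/2} + z_β)·σ/δ)².
z_{α/2} = 2.241 (two-sided α = 0.025); z_β = 1.036 (power 85% → β = 0.15).
n = (3.277 × 122 / 41.4)² = 93.25
Round up: n = 94.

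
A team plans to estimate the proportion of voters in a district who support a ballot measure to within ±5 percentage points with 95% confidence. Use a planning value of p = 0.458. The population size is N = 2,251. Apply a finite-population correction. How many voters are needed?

327

For a proportion with margin E = 0.05 at 95% confidence, z = 1.960.
n = p̂(1−p̂)(z/E)² = 0.458 × 0.542 × (1.960/0.05)² = 381.45 — call this n₀.
Finite-population correction with N = 2,251: n = n₀ / (1 + (n₀−1)/N) = 381.45 / 1.169 = 326.30
Round up: n = 327.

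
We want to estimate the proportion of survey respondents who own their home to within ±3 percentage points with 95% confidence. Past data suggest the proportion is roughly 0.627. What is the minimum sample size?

For a proportion with margin E = 0.03 at 95% confidence, z = 1.960.
n = p̂(1−p̂)(z/E)² = 0.627 × 0.373 × (1.960/0.03)² = 998.27
Round up: n = 999.

n = 999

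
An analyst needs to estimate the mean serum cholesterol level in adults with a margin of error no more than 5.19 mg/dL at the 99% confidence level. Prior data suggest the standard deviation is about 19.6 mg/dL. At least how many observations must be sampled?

95

For a mean, the margin of error is E = z·σ/√n, so n = (zσ/E)².
At 99% confidence, z = 2.576.
n = (2.576 × 19.6 / 5.19)² = 94.64
Round up: n = 95.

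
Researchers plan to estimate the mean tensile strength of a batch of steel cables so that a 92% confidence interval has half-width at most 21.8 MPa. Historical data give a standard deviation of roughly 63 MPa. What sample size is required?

For a mean, the margin of error is E = z·σ/√n, so n = (zσ/E)².
At 92% confidence, z = 1.751.
n = (1.751 × 63 / 21.8)² = 25.61
Round up: n = 26.

26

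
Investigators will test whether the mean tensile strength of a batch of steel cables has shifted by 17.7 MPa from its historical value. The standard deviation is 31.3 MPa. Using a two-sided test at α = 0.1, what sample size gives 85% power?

23

For a one-sample z-test, n = ((z_{α/2} + z_β)·σ/δ)².
z_{α/2} = 1.645 (two-sided α = 0.1); z_β = 1.036 (power 85% → β = 0.15).
n = (2.681 × 31.3 / 17.7)² = 22.48
Round up: n = 23.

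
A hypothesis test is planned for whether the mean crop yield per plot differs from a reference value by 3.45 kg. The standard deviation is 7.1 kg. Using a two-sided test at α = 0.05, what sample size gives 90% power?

For a one-sample z-test, n = ((z_{α/2} + z_β)·σ/δ)².
z_{α/2} = 1.960 (two-sided α = 0.05); z_β = 1.282 (power 90% → β = 0.1).
n = (3.242 × 7.1 / 3.45)² = 44.51
Round up: n = 45.

45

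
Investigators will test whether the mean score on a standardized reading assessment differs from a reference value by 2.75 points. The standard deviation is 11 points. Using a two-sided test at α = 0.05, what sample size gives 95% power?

For a one-sample z-test, n = ((z_{α/2} + z_β)·σ/δ)².
z_{α/2} = 1.960 (two-sided α = 0.05); z_β = 1.645 (power 95% → β = 0.05).
n = (3.605 × 11 / 2.75)² = 207.94
Round up: n = 208.

n = 208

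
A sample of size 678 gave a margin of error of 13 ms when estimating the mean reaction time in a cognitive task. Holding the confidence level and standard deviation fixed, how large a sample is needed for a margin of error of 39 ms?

Margin of error scales as 1/√n, so n₂ = n₁·(E₁/E₂)².
n₂ = 678 × (13/39)² = 678 × 0.1111 = 75.33
Round up: n₂ = 76.

76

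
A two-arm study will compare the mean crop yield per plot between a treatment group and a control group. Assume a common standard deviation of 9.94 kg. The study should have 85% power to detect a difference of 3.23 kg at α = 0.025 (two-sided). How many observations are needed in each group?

204 per group

For two equal groups, n per group = 2·((z_{α/2} + z_β)·σ/δ)².
z_{α/2} = 2.241; z_β = 1.036 (power 85%).
n = 2 × (3.277 × 9.94 / 3.23)² = 2 × 101.70 = 203.40
Round up: n = 204 per group.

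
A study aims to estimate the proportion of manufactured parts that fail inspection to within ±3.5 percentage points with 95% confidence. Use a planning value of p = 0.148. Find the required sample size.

396

For a proportion with margin E = 0.035 at 95% confidence, z = 1.960.
n = p̂(1−p̂)(z/E)² = 0.148 × 0.852 × (1.960/0.035)² = 395.44
Round up: n = 396.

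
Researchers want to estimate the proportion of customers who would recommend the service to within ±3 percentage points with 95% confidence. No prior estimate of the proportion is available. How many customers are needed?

For a proportion with margin E = 0.03 at 95% confidence, z = 1.960.
With no prior estimate, use p = 0.5, which maximizes p(1−p) at 0.25.
n = 0.25 × (z/E)² = 0.25 × (1.960/0.03)² = 1067.11
Round up: n = 1068.

1068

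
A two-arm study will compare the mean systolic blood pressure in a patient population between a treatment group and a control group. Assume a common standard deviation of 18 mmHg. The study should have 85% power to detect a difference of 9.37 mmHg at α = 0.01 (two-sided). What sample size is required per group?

For two equal groups, n per group = 2·((z_{α/2} + z_β)·σ/δ)².
z_{α/2} = 2.576; z_β = 1.036 (power 85%).
n = 2 × (3.612 × 18 / 9.37)² = 2 × 48.15 = 96.30
Round up: n = 97 per group.

97 per group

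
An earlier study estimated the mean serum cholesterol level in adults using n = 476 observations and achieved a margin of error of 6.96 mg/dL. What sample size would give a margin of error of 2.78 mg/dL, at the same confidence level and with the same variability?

Margin of error scales as 1/√n, so n₂ = n₁·(E₁/E₂)².
n₂ = 476 × (6.96/2.78)² = 476 × 6.268 = 2983.57
Round up: n₂ = 2984.

2984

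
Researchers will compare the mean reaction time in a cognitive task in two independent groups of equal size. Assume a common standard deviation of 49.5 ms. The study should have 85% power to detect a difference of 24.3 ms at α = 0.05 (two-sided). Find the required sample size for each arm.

For two equal groups, n per group = 2·((z_{α/2} + z_β)·σ/δ)².
z_{α/2} = 1.960; z_β = 1.036 (power 85%).
n = 2 × (2.996 × 49.5 / 24.3)² = 2 × 37.25 = 74.50
Round up: n = 75 per group.

75 per group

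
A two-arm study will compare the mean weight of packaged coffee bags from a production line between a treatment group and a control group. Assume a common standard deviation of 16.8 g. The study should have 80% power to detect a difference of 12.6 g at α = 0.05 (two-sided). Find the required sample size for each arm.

28 per group

For two equal groups, n per group = 2·((z_{α/2} + z_β)·σ/δ)².
z_{α/2} = 1.960; z_β = 0.842 (power 80%).
n = 2 × (2.802 × 16.8 / 12.6)² = 2 × 13.96 = 27.92
Round up: n = 28 per group.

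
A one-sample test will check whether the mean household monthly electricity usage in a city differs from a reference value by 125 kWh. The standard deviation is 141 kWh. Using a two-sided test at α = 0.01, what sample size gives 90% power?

For a one-sample z-test, n = ((z_{α/2} + z_β)·σ/δ)².
z_{α/2} = 2.576 (two-sided α = 0.01); z_β = 1.282 (power 90% → β = 0.1).
n = (3.858 × 141 / 125)² = 18.94
Round up: n = 19.

19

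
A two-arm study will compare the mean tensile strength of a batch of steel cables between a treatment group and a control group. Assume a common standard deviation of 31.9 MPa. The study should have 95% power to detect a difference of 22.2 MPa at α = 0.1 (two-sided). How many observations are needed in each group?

For two equal groups, n per group = 2·((z_{α/2} + z_β)·σ/δ)².
z_{α/2} = 1.645; z_β = 1.645 (power 95%).
n = 2 × (3.290 × 31.9 / 22.2)² = 2 × 22.35 = 44.70
Round up: n = 45 per group.

45 per group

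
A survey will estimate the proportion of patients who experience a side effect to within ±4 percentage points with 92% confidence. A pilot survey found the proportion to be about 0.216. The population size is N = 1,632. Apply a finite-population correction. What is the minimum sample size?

271

For a proportion with margin E = 0.04 at 92% confidence, z = 1.751.
n = p̂(1−p̂)(z/E)² = 0.216 × 0.784 × (1.751/0.04)² = 324.51 — call this n₀.
Finite-population correction with N = 1,632: n = n₀ / (1 + (n₀−1)/N) = 324.51 / 1.198 = 270.88
Round up: n = 271.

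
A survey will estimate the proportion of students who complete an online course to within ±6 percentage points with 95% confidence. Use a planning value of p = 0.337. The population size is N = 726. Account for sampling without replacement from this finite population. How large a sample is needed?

For a proportion with margin E = 0.06 at 95% confidence, z = 1.960.
n = p̂(1−p̂)(z/E)² = 0.337 × 0.663 × (1.960/0.06)² = 238.43 — call this n₀.
Finite-population correction with N = 726: n = n₀ / (1 + (n₀−1)/N) = 238.43 / 1.327 = 179.68
Round up: n = 180.

n = 180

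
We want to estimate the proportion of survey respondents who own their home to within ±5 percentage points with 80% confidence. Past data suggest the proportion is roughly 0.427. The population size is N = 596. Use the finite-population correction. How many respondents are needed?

127

For a proportion with margin E = 0.05 at 80% confidence, z = 1.282.
n = p̂(1−p̂)(z/E)² = 0.427 × 0.573 × (1.282/0.05)² = 160.85 — call this n₀.
Finite-population correction with N = 596: n = n₀ / (1 + (n₀−1)/N) = 160.85 / 1.268 = 126.85
Round up: n = 127.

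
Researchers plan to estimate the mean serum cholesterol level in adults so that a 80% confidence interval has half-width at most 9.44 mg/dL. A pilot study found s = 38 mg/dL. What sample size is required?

For a mean, the margin of error is E = z·σ/√n, so n = (zσ/E)².
At 80% confidence, z = 1.282.
n = (1.282 × 38 / 9.44)² = 26.63
Round up: n = 27.

27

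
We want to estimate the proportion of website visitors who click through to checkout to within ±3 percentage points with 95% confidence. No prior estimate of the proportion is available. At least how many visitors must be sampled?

n = 1068

For a proportion with margin E = 0.03 at 95% confidence, z = 1.960.
With no prior estimate, use p = 0.5, which maximizes p(1−p) at 0.25.
n = 0.25 × (z/E)² = 0.25 × (1.960/0.03)² = 1067.11
Round up: n = 1068.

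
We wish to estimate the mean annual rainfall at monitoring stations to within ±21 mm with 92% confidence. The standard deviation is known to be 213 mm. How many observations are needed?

For a mean, the margin of error is E = z·σ/√n, so n = (zσ/E)².
At 92% confidence, z = 1.751.
n = (1.751 × 213 / 21)² = 315.42
Round up: n = 316.

n = 316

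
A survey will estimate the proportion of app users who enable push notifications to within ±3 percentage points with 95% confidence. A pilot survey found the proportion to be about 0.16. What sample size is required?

574

For a proportion with margin E = 0.03 at 95% confidence, z = 1.960.
n = p̂(1−p̂)(z/E)² = 0.16 × 0.84 × (1.960/0.03)² = 573.68
Round up: n = 574.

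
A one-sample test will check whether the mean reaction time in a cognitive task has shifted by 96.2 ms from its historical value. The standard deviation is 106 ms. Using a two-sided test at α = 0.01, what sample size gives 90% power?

n = 19

For a one-sample z-test, n = ((z_{α/2} + z_β)·σ/δ)².
z_{α/2} = 2.576 (two-sided α = 0.01); z_β = 1.282 (power 90% → β = 0.1).
n = (3.858 × 106 / 96.2)² = 18.07
Round up: n = 19.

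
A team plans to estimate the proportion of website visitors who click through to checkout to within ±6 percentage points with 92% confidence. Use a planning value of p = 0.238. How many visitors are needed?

For a proportion with margin E = 0.06 at 92% confidence, z = 1.751.
n = p̂(1−p̂)(z/E)² = 0.238 × 0.762 × (1.751/0.06)² = 154.45
Round up: n = 155.

155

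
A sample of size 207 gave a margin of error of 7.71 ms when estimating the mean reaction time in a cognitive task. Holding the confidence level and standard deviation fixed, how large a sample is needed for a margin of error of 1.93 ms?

Margin of error scales as 1/√n, so n₂ = n₁·(E₁/E₂)².
n₂ = 207 × (7.71/1.93)² = 207 × 15.96 = 3303.72
Round up: n₂ = 3304.

3304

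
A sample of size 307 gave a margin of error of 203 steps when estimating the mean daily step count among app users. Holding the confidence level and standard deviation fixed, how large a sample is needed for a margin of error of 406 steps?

77

Margin of error scales as 1/√n, so n₂ = n₁·(E₁/E₂)².
n₂ = 307 × (203/406)² = 307 × 0.25 = 76.75
Round up: n₂ = 77.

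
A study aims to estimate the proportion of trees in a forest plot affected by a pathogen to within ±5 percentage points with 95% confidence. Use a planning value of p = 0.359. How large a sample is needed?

For a proportion with margin E = 0.05 at 95% confidence, z = 1.960.
n = p̂(1−p̂)(z/E)² = 0.359 × 0.641 × (1.960/0.05)² = 353.61
Round up: n = 354.

354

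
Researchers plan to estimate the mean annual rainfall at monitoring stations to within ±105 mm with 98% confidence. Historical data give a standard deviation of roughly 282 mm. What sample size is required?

n = 40

For a mean, the margin of error is E = z·σ/√n, so n = (zσ/E)².
At 98% confidence, z = 2.326.
n = (2.326 × 282 / 105)² = 39.02
Round up: n = 40.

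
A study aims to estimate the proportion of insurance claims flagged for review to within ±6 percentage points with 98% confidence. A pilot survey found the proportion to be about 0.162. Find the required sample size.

205

For a proportion with margin E = 0.06 at 98% confidence, z = 2.326.
n = p̂(1−p̂)(z/E)² = 0.162 × 0.838 × (2.326/0.06)² = 204.02
Round up: n = 205.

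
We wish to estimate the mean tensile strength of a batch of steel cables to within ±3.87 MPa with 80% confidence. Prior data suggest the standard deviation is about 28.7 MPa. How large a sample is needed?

For a mean, the margin of error is E = z·σ/√n, so n = (zσ/E)².
At 80% confidence, z = 1.282.
n = (1.282 × 28.7 / 3.87)² = 90.39
Round up: n = 91.

91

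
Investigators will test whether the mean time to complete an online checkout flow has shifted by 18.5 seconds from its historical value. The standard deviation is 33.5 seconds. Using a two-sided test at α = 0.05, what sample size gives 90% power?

35

For a one-sample z-test, n = ((z_{α/2} + z_β)·σ/δ)².
z_{α/2} = 1.960 (two-sided α = 0.05); z_β = 1.282 (power 90% → β = 0.1).
n = (3.242 × 33.5 / 18.5)² = 34.46
Round up: n = 35.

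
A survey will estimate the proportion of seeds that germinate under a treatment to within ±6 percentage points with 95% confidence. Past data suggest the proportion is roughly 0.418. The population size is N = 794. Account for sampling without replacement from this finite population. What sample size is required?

For a proportion with margin E = 0.06 at 95% confidence, z = 1.960.
n = p̂(1−p̂)(z/E)² = 0.418 × 0.582 × (1.960/0.06)² = 259.60 — call this n₀.
Finite-population correction with N = 794: n = n₀ / (1 + (n₀−1)/N) = 259.60 / 1.326 = 195.78
Round up: n = 196.

196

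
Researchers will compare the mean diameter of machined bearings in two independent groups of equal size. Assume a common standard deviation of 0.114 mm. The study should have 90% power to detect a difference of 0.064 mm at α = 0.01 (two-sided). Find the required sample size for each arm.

95 per group

For two equal groups, n per group = 2·((z_{α/2} + z_β)·σ/δ)².
z_{α/2} = 2.576; z_β = 1.282 (power 90%).
n = 2 × (3.858 × 0.114 / 0.064)² = 2 × 47.23 = 94.46
Round up: n = 95 per group.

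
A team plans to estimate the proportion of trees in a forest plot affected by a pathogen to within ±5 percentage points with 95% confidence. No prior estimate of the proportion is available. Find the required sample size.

n = 385

For a proportion with margin E = 0.05 at 95% confidence, z = 1.960.
With no prior estimate, use p = 0.5, which maximizes p(1−p) at 0.25.
n = 0.25 × (z/E)² = 0.25 × (1.960/0.05)² = 384.16
Round up: n = 385.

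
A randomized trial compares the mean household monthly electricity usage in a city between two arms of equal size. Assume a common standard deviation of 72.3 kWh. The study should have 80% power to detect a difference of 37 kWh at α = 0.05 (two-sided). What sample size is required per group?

60 per group

For two equal groups, n per group = 2·((z_{α/2} + z_β)·σ/δ)².
z_{α/2} = 1.960; z_β = 0.842 (power 80%).
n = 2 × (2.802 × 72.3 / 37)² = 2 × 29.98 = 59.96
Round up: n = 60 per group.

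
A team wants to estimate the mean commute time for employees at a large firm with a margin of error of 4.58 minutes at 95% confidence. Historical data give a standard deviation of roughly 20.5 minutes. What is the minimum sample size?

77

For a mean, the margin of error is E = z·σ/√n, so n = (zσ/E)².
At 95% confidence, z = 1.960.
n = (1.960 × 20.5 / 4.58)² = 76.96
Round up: n = 77.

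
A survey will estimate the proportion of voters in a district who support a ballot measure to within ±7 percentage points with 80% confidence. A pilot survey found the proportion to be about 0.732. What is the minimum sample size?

66

For a proportion with margin E = 0.07 at 80% confidence, z = 1.282.
n = p̂(1−p̂)(z/E)² = 0.732 × 0.268 × (1.282/0.07)² = 65.80
Round up: n = 66.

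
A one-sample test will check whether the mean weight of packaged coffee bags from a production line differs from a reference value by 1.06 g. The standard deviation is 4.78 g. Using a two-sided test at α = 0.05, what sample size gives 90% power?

For a one-sample z-test, n = ((z_{α/2} + z_β)·σ/δ)².
z_{α/2} = 1.960 (two-sided α = 0.05); z_β = 1.282 (power 90% → β = 0.1).
n = (3.242 × 4.78 / 1.06)² = 213.73
Round up: n = 214.

n = 214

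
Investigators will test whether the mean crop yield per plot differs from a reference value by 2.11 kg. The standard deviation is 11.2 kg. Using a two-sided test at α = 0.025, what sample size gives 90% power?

n = 350

For a one-sample z-test, n = ((z_{α/2} + z_β)·σ/δ)².
z_{α/2} = 2.241 (two-sided α = 0.025); z_β = 1.282 (power 90% → β = 0.1).
n = (3.523 × 11.2 / 2.11)² = 349.70
Round up: n = 350.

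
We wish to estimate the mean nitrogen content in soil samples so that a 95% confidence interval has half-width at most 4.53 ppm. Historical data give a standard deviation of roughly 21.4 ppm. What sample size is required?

For a mean, the margin of error is E = z·σ/√n, so n = (zσ/E)².
At 95% confidence, z = 1.960.
n = (1.960 × 21.4 / 4.53)² = 85.73
Round up: n = 86.

86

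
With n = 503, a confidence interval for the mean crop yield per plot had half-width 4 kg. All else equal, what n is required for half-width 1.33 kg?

n = 4550

Margin of error scales as 1/√n, so n₂ = n₁·(E₁/E₂)².
n₂ = 503 × (4/1.33)² = 503 × 9.045 = 4549.64
Round up: n₂ = 4550.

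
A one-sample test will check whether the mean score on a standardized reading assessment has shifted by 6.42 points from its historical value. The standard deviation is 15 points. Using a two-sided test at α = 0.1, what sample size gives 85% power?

40

For a one-sample z-test, n = ((z_{α/2} + z_β)·σ/δ)².
z_{α/2} = 1.645 (two-sided α = 0.1); z_β = 1.036 (power 85% → β = 0.15).
n = (2.681 × 15 / 6.42)² = 39.24
Round up: n = 40.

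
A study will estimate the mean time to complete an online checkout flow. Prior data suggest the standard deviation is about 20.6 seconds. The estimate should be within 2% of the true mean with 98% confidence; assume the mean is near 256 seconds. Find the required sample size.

88

For a mean, the margin of error is E = z·σ/√n, so n = (zσ/E)².
At 98% confidence, z = 2.326.
E = 2% of 256 = 5.12 seconds.
n = (2.326 × 20.6 / 5.12)² = 87.58
Round up: n = 88.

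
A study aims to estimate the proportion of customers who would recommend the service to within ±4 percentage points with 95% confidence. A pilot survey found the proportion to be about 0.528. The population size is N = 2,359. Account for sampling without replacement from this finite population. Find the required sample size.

For a proportion with margin E = 0.04 at 95% confidence, z = 1.960.
n = p̂(1−p̂)(z/E)² = 0.528 × 0.472 × (1.960/0.04)² = 598.37 — call this n₀.
Finite-population correction with N = 2,359: n = n₀ / (1 + (n₀−1)/N) = 598.37 / 1.253 = 477.55
Round up: n = 478.

478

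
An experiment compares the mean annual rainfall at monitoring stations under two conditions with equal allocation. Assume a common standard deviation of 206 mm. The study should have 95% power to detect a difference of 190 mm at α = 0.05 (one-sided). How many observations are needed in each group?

26 per group

For two equal groups, n per group = 2·((z_α + z_β)·σ/δ)².
z_α = 1.645; z_β = 1.645 (power 95%).
n = 2 × (3.290 × 206 / 190)² = 2 × 12.72 = 25.44
Round up: n = 26 per group.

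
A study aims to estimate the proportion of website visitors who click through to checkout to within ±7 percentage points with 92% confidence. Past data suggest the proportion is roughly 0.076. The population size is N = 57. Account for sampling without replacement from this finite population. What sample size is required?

n = 26

For a proportion with margin E = 0.07 at 92% confidence, z = 1.751.
n = p̂(1−p̂)(z/E)² = 0.076 × 0.924 × (1.751/0.07)² = 43.94 — call this n₀.
Finite-population correction with N = 57: n = n₀ / (1 + (n₀−1)/N) = 43.94 / 1.753 = 25.07
Round up: n = 26.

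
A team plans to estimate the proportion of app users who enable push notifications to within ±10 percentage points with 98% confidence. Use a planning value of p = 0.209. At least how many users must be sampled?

90

For a proportion with margin E = 0.1 at 98% confidence, z = 2.326.
n = p̂(1−p̂)(z/E)² = 0.209 × 0.791 × (2.326/0.1)² = 89.44
Round up: n = 90.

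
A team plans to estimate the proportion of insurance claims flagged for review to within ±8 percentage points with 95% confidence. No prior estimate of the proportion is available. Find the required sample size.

For a proportion with margin E = 0.08 at 95% confidence, z = 1.960.
With no prior estimate, use p = 0.5, which maximizes p(1−p) at 0.25.
n = 0.25 × (z/E)² = 0.25 × (1.960/0.08)² = 150.06
Round up: n = 151.

151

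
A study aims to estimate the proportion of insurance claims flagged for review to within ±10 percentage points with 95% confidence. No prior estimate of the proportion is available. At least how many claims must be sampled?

97

For a proportion with margin E = 0.1 at 95% confidence, z = 1.960.
With no prior estimate, use p = 0.5, which maximizes p(1−p) at 0.25.
n = 0.25 × (z/E)² = 0.25 × (1.960/0.1)² = 96.04
Round up: n = 97.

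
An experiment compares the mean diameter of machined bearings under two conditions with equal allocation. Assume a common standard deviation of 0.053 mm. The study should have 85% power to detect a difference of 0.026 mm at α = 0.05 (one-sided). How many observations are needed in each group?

For two equal groups, n per group = 2·((z_α + z_β)·σ/δ)².
z_α = 1.645; z_β = 1.036 (power 85%).
n = 2 × (2.681 × 0.053 / 0.026)² = 2 × 29.87 = 59.74
Round up: n = 60 per group.

60 per group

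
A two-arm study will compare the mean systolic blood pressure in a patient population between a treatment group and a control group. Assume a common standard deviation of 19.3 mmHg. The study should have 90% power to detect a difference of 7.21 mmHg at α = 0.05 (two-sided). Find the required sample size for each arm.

For two equal groups, n per group = 2·((z_{α/2} + z_β)·σ/δ)².
z_{α/2} = 1.960; z_β = 1.282 (power 90%).
n = 2 × (3.242 × 19.3 / 7.21)² = 2 × 75.31 = 150.62
Round up: n = 151 per group.

151 per group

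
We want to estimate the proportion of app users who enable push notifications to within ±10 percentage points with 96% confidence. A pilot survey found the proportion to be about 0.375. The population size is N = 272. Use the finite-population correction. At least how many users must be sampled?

For a proportion with margin E = 0.1 at 96% confidence, z = 2.054.
n = p̂(1−p̂)(z/E)² = 0.375 × 0.625 × (2.054/0.1)² = 98.88 — call this n₀.
Finite-population correction with N = 272: n = n₀ / (1 + (n₀−1)/N) = 98.88 / 1.36 = 72.71
Round up: n = 73.

73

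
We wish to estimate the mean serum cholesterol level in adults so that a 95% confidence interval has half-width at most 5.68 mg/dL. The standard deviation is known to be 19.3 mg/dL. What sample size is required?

n = 45

For a mean, the margin of error is E = z·σ/√n, so n = (zσ/E)².
At 95% confidence, z = 1.960.
n = (1.960 × 19.3 / 5.68)² = 44.35
Round up: n = 45.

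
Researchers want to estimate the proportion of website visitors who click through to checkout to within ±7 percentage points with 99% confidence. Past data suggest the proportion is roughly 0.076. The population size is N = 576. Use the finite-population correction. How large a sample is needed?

For a proportion with margin E = 0.07 at 99% confidence, z = 2.576.
n = p̂(1−p̂)(z/E)² = 0.076 × 0.924 × (2.576/0.07)² = 95.10 — call this n₀.
Finite-population correction with N = 576: n = n₀ / (1 + (n₀−1)/N) = 95.10 / 1.163 = 81.77
Round up: n = 82.

82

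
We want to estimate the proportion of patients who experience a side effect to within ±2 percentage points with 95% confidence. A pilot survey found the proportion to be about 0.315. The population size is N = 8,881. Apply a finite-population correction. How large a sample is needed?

n = 1681

For a proportion with margin E = 0.02 at 95% confidence, z = 1.960.
n = p̂(1−p̂)(z/E)² = 0.315 × 0.685 × (1.960/0.02)² = 2072.30 — call this n₀.
Finite-population correction with N = 8,881: n = n₀ / (1 + (n₀−1)/N) = 2072.30 / 1.233 = 1680.70
Round up: n = 1681.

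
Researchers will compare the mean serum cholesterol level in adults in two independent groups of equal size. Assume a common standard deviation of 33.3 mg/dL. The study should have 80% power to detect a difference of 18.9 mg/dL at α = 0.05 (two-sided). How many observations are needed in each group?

49 per group

For two equal groups, n per group = 2·((z_{α/2} + z_β)·σ/δ)².
z_{α/2} = 1.960; z_β = 0.842 (power 80%).
n = 2 × (2.802 × 33.3 / 18.9)² = 2 × 24.37 = 48.74
Round up: n = 49 per group.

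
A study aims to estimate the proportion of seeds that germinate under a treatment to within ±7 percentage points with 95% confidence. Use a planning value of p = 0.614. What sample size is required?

186

For a proportion with margin E = 0.07 at 95% confidence, z = 1.960.
n = p̂(1−p̂)(z/E)² = 0.614 × 0.386 × (1.960/0.07)² = 185.81
Round up: n = 186.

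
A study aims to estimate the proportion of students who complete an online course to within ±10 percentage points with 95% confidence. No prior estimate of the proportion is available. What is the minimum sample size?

97

For a proportion with margin E = 0.1 at 95% confidence, z = 1.960.
With no prior estimate, use p = 0.5, which maximizes p(1−p) at 0.25.
n = 0.25 × (z/E)² = 0.25 × (1.960/0.1)² = 96.04
Round up: n = 97.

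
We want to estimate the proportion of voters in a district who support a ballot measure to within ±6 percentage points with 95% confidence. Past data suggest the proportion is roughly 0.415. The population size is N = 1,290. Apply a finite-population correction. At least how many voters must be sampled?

216

For a proportion with margin E = 0.06 at 95% confidence, z = 1.960.
n = p̂(1−p̂)(z/E)² = 0.415 × 0.585 × (1.960/0.06)² = 259.07 — call this n₀.
Finite-population correction with N = 1,290: n = n₀ / (1 + (n₀−1)/N) = 259.07 / 1.2 = 215.89
Round up: n = 216.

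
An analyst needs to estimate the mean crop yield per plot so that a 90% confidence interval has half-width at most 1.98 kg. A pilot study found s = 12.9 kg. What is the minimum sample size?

115

For a mean, the margin of error is E = z·σ/√n, so n = (zσ/E)².
At 90% confidence, z = 1.645.
n = (1.645 × 12.9 / 1.98)² = 114.86
Round up: n = 115.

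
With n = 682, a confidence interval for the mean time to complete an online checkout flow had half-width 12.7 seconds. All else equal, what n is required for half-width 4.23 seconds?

n = 6148

Margin of error scales as 1/√n, so n₂ = n₁·(E₁/E₂)².
n₂ = 682 × (12.7/4.23)² = 682 × 9.014 = 6147.55
Round up: n₂ = 6148.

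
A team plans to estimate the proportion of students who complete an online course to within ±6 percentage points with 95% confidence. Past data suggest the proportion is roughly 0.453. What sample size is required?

For a proportion with margin E = 0.06 at 95% confidence, z = 1.960.
n = p̂(1−p̂)(z/E)² = 0.453 × 0.547 × (1.960/0.06)² = 264.42
Round up: n = 265.

n = 265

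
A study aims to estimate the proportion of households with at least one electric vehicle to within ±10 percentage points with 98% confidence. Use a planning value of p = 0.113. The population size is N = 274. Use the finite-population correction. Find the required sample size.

n = 46

For a proportion with margin E = 0.1 at 98% confidence, z = 2.326.
n = p̂(1−p̂)(z/E)² = 0.113 × 0.887 × (2.326/0.1)² = 54.23 — call this n₀.
Finite-population correction with N = 274: n = n₀ / (1 + (n₀−1)/N) = 54.23 / 1.194 = 45.42
Round up: n = 46.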